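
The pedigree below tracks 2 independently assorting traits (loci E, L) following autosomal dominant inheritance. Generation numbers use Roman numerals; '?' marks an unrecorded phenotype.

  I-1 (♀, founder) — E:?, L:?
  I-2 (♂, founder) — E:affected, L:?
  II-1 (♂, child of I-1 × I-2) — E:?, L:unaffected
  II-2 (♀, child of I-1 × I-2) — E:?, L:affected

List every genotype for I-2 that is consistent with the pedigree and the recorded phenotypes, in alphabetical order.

I-2 ∈ {EE Ll, EE ll, Ee Ll, Ee ll}

E/I-1 ? ·: ee|Ee|EE
E/I-2 aff ·: Ee|EE
E/II-1 ? I-1×I-2: ee|Ee|EE
E/II-2 ? I-1×I-2: ee|Ee|EE
⇒ E over [I-1,I-2,II-1,II-2]: 23 consistent
L/I-1 ? ·: ll|Ll
L/I-2 ? ·: ll|Ll
L/II-1 un I-1×I-2: ll
L/II-2 aff I-1×I-2: Ll|LL
⇒ L over [I-1,I-2,II-1,II-2]: 4 consistent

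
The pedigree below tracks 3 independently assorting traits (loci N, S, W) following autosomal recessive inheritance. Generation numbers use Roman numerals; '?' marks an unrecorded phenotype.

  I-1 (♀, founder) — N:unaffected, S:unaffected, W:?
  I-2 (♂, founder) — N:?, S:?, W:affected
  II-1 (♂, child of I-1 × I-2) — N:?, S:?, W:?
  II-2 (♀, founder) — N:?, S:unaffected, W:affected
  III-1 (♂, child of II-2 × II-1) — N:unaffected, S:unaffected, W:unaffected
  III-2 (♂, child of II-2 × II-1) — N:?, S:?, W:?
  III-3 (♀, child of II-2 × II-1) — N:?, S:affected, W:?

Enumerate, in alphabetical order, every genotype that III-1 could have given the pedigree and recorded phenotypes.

N/I-1 un ·: NN|Nn
N/I-2 ? ·: NN|Nn|nn
N/II-1 ? I-1×I-2: NN|Nn|nn
N/II-2 ? ·: NN|Nn|nn
N/III-1 un II-2×II-1: NN|Nn
N/III-2 ? II-2×II-1: NN|Nn|nn
N/III-3 ? II-2×II-1: NN|Nn|nn
⇒ N over [I-1,I-2,II-1,II-2,III-1,III-2,III-3]: 200 consistent
S/I-1 un ·: SS|Ss
S/I-2 ? ·: SS|Ss|ss
S/II-1 ? I-1×I-2: Ss|ss
S/II-2 un ·: Ss
S/III-1 un II-2×II-1: SS|Ss
S/III-2 ? II-2×II-1: SS|Ss|ss
S/III-3 aff II-2×II-1: ss
⇒ S over [I-1,I-2,II-1,II-2,III-1,III-2,III-3]: 34 consistent
W/I-1 ? ·: WW|Ww
W/I-2 aff ·: ww
W/II-1 ? I-1×I-2: Ww
W/II-2 aff ·: ww
W/III-1 un II-2×II-1: Ww
W/III-2 ? II-2×II-1: Ww|ww
W/III-3 ? II-2×II-1: Ww|ww
⇒ W over [I-1,I-2,II-1,II-2,III-1,III-2,III-3]: 8 consistent

III-1 ∈ {NN SS Ww, NN Ss Ww, Nn SS Ww, Nn Ss Ww}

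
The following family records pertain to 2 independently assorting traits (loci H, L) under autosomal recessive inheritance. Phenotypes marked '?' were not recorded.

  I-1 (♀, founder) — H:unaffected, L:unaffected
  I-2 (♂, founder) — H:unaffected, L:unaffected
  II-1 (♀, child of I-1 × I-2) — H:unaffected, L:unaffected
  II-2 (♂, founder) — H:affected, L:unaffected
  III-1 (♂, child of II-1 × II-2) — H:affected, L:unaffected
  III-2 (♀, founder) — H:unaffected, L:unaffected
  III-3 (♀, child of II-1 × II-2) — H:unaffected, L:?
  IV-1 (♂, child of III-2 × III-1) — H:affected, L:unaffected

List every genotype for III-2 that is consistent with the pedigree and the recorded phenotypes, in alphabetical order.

H/I-1 un ·: HH|Hh
H/I-2 un ·: HH|Hh
H/II-1 un I-1×I-2: Hh
H/II-2 aff ·: hh
H/III-1 aff II-1×II-2: hh
H/III-2 un ·: Hh
H/III-3 un II-1×II-2: Hh
H/IV-1 aff III-2×III-1: hh
⇒ H over [I-1,I-2,II-1,II-2,III-1,III-2,III-3,IV-1]: 3 consistent
L/I-1 un ·: LL|Ll
L/I-2 un ·: LL|Ll
L/II-1 un I-1×I-2: LL|Ll
L/II-2 un ·: LL|Ll
L/III-1 un II-1×II-2: LL|Ll
L/III-2 un ·: LL|Ll
L/III-3 ? II-1×II-2: LL|Ll|ll
L/IV-1 un III-2×III-1: LL|Ll
⇒ L over [I-1,I-2,II-1,II-2,III-1,III-2,III-3,IV-1]: 173 consistent

III-2 ∈ {Hh LL, Hh Ll}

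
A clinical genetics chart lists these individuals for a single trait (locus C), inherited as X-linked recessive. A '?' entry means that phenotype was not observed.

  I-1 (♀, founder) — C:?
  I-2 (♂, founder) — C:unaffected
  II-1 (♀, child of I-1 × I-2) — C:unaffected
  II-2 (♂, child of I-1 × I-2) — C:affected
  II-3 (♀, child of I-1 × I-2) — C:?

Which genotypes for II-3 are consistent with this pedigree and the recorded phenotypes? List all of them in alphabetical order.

C/I-1 ? ·: X^CX^c|X^cX^c
C/I-2 un ·: X^CY
C/II-1 un I-1×I-2: X^CX^C|X^CX^c
C/II-2 aff I-1×I-2: X^cY
C/II-3 ? I-1×I-2: X^CX^C|X^CX^c
⇒ C over [I-1,I-2,II-1,II-2,II-3]: 5 consistent

II-3 ∈ {X^CX^C, X^CX^c}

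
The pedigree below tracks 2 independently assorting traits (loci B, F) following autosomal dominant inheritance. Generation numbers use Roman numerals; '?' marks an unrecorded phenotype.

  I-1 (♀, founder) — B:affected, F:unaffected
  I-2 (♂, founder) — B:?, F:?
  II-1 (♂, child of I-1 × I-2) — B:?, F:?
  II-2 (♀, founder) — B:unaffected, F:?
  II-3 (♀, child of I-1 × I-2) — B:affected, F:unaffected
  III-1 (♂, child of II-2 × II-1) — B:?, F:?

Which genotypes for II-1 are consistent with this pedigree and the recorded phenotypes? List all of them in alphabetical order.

II-1 ∈ {BB Ff, BB ff, Bb Ff, Bb ff, bb Ff, bb ff}

B/I-1 aff ·: Bb|BB
B/I-2 ? ·: bb|Bb|BB
B/II-1 ? I-1×I-2: bb|Bb|BB
B/II-2 un ·: bb
B/II-3 aff I-1×I-2: Bb|BB
B/III-1 ? II-2×II-1: bb|Bb
⇒ B over [I-1,I-2,II-1,II-2,II-3,III-1]: 26 consistent
F/I-1 un ·: ff
F/I-2 ? ·: ff|Ff
F/II-1 ? I-1×I-2: ff|Ff
F/II-2 ? ·: ff|Ff|FF
F/II-3 un I-1×I-2: ff
F/III-1 ? II-2×II-1: ff|Ff|FF
⇒ F over [I-1,I-2,II-1,II-2,II-3,III-1]: 15 consistent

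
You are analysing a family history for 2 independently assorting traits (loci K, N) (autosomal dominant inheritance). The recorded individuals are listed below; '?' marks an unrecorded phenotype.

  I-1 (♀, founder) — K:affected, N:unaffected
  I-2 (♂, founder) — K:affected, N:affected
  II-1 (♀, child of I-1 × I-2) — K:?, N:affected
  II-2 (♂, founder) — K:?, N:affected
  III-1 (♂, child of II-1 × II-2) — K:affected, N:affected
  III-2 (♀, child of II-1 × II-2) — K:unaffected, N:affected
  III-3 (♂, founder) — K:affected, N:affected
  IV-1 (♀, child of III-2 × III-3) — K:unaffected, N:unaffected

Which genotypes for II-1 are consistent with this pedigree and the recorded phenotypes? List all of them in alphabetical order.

K/I-1 aff ·: Kk|KK
K/I-2 aff ·: Kk|KK
K/II-1 ? I-1×I-2: kk|Kk
K/II-2 ? ·: kk|Kk
K/III-1 aff II-1×II-2: Kk|KK
K/III-2 un II-1×II-2: kk
K/III-3 aff ·: Kk
K/IV-1 un III-2×III-3: kk
⇒ K over [I-1,I-2,II-1,II-2,III-1,III-2,III-3,IV-1]: 10 consistent
N/I-1 un ·: nn
N/I-2 aff ·: Nn|NN
N/II-1 aff I-1×I-2: Nn
N/II-2 aff ·: Nn|NN
N/III-1 aff II-1×II-2: Nn|NN
N/III-2 aff II-1×II-2: Nn
N/III-3 aff ·: Nn
N/IV-1 un III-2×III-3: nn
⇒ N over [I-1,I-2,II-1,II-2,III-1,III-2,III-3,IV-1]: 8 consistent

II-1 ∈ {Kk Nn, kk Nn}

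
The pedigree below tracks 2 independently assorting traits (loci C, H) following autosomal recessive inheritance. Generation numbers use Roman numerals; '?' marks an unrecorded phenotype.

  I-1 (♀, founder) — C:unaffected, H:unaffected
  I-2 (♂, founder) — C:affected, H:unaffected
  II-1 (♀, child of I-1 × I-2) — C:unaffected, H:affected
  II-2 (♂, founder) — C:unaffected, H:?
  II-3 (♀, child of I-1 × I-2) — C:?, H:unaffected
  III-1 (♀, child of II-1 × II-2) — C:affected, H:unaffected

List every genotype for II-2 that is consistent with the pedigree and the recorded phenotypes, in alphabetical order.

C/I-1 un ·: CC|Cc
C/I-2 aff ·: cc
C/II-1 un I-1×I-2: Cc
C/II-2 un ·: Cc
C/II-3 ? I-1×I-2: Cc|cc
C/III-1 aff II-1×II-2: cc
⇒ C over [I-1,I-2,II-1,II-2,II-3,III-1]: 3 consistent
H/I-1 un ·: Hh
H/I-2 un ·: Hh
H/II-1 aff I-1×I-2: hh
H/II-2 ? ·: HH|Hh
H/II-3 un I-1×I-2: HH|Hh
H/III-1 un II-1×II-2: Hh
⇒ H over [I-1,I-2,II-1,II-2,II-3,III-1]: 4 consistent

II-2 ∈ {Cc HH, Cc Hh}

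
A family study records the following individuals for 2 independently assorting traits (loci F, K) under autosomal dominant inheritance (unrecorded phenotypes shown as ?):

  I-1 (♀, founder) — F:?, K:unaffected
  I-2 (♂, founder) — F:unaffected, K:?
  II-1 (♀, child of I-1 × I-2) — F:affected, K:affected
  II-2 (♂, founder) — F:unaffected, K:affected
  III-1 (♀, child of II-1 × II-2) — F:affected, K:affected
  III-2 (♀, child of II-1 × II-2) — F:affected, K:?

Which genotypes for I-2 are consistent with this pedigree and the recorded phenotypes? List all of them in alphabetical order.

I-2 ∈ {ff KK, ff Kk}

F/I-1 ? ·: Ff|FF
F/I-2 un ·: ff
F/II-1 aff I-1×I-2: Ff
F/II-2 un ·: ff
F/III-1 aff II-1×II-2: Ff
F/III-2 aff II-1×II-2: Ff
⇒ F over [I-1,I-2,II-1,II-2,III-1,III-2]: 2 consistent
K/I-1 un ·: kk
K/I-2 ? ·: Kk|KK
K/II-1 aff I-1×I-2: Kk
K/II-2 aff ·: Kk|KK
K/III-1 aff II-1×II-2: Kk|KK
K/III-2 ? II-1×II-2: kk|Kk|KK
⇒ K over [I-1,I-2,II-1,II-2,III-1,III-2]: 20 consistent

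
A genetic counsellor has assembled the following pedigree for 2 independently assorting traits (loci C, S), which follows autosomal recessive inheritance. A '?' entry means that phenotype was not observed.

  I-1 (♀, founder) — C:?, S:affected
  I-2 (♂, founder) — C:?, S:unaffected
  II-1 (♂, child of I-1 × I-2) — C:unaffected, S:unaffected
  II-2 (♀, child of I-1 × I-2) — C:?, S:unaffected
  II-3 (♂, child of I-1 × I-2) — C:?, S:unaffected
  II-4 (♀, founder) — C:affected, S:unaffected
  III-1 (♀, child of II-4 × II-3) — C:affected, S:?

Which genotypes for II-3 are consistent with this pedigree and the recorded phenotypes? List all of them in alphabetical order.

C/I-1 ? ·: CC|Cc|cc
C/I-2 ? ·: CC|Cc|cc
C/II-1 un I-1×I-2: CC|Cc
C/II-2 ? I-1×I-2: CC|Cc|cc
C/II-3 ? I-1×I-2: Cc|cc
C/II-4 aff ·: cc
C/III-1 aff II-4×II-3: cc
⇒ C over [I-1,I-2,II-1,II-2,II-3,II-4,III-1]: 30 consistent
S/I-1 aff ·: ss
S/I-2 un ·: SS|Ss
S/II-1 un I-1×I-2: Ss
S/II-2 un I-1×I-2: Ss
S/II-3 un I-1×I-2: Ss
S/II-4 un ·: SS|Ss
S/III-1 ? II-4×II-3: SS|Ss|ss
⇒ S over [I-1,I-2,II-1,II-2,II-3,II-4,III-1]: 10 consistent

II-3 ∈ {Cc Ss, cc Ss}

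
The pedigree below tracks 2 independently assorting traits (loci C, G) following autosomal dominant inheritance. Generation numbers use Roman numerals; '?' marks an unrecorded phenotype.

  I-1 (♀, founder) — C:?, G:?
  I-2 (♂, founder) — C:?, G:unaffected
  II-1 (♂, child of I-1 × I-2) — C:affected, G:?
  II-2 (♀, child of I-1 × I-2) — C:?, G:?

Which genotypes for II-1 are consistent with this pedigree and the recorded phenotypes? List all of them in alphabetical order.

C/I-1 ? ·: cc|Cc|CC
C/I-2 ? ·: cc|Cc|CC
C/II-1 aff I-1×I-2: Cc|CC
C/II-2 ? I-1×I-2: cc|Cc|CC
⇒ C over [I-1,I-2,II-1,II-2]: 21 consistent
G/I-1 ? ·: gg|Gg|GG
G/I-2 un ·: gg
G/II-1 ? I-1×I-2: gg|Gg
G/II-2 ? I-1×I-2: gg|Gg
⇒ G over [I-1,I-2,II-1,II-2]: 6 consistent

II-1 ∈ {CC Gg, CC gg, Cc Gg, Cc gg}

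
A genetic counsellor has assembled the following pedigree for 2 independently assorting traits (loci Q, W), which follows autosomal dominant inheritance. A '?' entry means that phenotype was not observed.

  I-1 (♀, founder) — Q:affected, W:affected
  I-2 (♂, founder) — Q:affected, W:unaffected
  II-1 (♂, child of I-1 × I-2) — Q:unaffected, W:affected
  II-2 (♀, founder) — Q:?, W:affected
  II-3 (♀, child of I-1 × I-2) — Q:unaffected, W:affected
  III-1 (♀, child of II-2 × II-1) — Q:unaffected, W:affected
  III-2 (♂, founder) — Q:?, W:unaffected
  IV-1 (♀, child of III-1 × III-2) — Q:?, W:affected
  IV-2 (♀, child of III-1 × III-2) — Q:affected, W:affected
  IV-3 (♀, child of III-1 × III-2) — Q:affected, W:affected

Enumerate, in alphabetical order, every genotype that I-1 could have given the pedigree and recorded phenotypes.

I-1 ∈ {Qq WW, Qq Ww}

Q/I-1 aff ·: Qq
Q/I-2 aff ·: Qq
Q/II-1 un I-1×I-2: qq
Q/II-2 ? ·: qq|Qq
Q/II-3 un I-1×I-2: qq
Q/III-1 un II-2×II-1: qq
Q/III-2 ? ·: Qq|QQ
Q/IV-1 ? III-1×III-2: qq|Qq
Q/IV-2 aff III-1×III-2: Qq
Q/IV-3 aff III-1×III-2: Qq
⇒ Q over [I-1,I-2,II-1,II-2,II-3,III-1,III-2,IV-1,IV-2,IV-3]: 6 consistent
W/I-1 aff ·: Ww|WW
W/I-2 un ·: ww
W/II-1 aff I-1×I-2: Ww
W/II-2 aff ·: Ww|WW
W/II-3 aff I-1×I-2: Ww
W/III-1 aff II-2×II-1: Ww|WW
W/III-2 un ·: ww
W/IV-1 aff III-1×III-2: Ww
W/IV-2 aff III-1×III-2: Ww
W/IV-3 aff III-1×III-2: Ww
⇒ W over [I-1,I-2,II-1,II-2,II-3,III-1,III-2,IV-1,IV-2,IV-3]: 8 consistent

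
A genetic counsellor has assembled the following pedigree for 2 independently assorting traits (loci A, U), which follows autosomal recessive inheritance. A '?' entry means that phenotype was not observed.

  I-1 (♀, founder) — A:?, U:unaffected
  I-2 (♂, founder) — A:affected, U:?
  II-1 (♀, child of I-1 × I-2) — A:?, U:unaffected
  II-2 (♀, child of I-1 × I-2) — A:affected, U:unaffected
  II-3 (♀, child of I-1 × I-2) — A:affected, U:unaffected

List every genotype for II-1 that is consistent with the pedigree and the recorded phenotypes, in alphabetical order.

II-1 ∈ {Aa UU, Aa Uu, aa UU, aa Uu}

A/I-1 ? ·: Aa|aa
A/I-2 aff ·: aa
A/II-1 ? I-1×I-2: Aa|aa
A/II-2 aff I-1×I-2: aa
A/II-3 aff I-1×I-2: aa
⇒ A over [I-1,I-2,II-1,II-2,II-3]: 3 consistent
U/I-1 un ·: UU|Uu
U/I-2 ? ·: UU|Uu|uu
U/II-1 un I-1×I-2: UU|Uu
U/II-2 un I-1×I-2: UU|Uu
U/II-3 un I-1×I-2: UU|Uu
⇒ U over [I-1,I-2,II-1,II-2,II-3]: 27 consistent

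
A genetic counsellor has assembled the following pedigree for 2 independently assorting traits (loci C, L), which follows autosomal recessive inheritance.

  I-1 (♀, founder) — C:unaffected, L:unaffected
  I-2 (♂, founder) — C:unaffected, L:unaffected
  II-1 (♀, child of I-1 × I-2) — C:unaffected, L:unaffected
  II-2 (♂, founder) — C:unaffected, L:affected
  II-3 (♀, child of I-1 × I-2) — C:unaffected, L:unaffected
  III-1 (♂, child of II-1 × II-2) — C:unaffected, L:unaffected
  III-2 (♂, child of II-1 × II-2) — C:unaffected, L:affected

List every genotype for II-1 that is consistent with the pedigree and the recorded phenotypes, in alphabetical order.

II-1 ∈ {CC Ll, Cc Ll}

C/I-1 un ·: CC|Cc
C/I-2 un ·: CC|Cc
C/II-1 un I-1×I-2: CC|Cc
C/II-2 un ·: CC|Cc
C/II-3 un I-1×I-2: CC|Cc
C/III-1 un II-1×II-2: CC|Cc
C/III-2 un II-1×II-2: CC|Cc
⇒ C over [I-1,I-2,II-1,II-2,II-3,III-1,III-2]: 83 consistent
L/I-1 un ·: LL|Ll
L/I-2 un ·: LL|Ll
L/II-1 un I-1×I-2: Ll
L/II-2 aff ·: ll
L/II-3 un I-1×I-2: LL|Ll
L/III-1 un II-1×II-2: Ll
L/III-2 aff II-1×II-2: ll
⇒ L over [I-1,I-2,II-1,II-2,II-3,III-1,III-2]: 6 consistent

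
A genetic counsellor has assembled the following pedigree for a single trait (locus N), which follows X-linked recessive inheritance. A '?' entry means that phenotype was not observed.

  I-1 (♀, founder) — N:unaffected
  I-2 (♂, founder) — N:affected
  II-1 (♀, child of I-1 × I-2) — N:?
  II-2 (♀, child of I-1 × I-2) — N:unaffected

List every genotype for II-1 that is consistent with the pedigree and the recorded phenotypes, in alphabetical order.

N/I-1 un ·: X^NX^N|X^NX^n
N/I-2 aff ·: X^nY
N/II-1 ? I-1×I-2: X^NX^n|X^nX^n
N/II-2 un I-1×I-2: X^NX^n
⇒ N over [I-1,I-2,II-1,II-2]: 3 consistent

II-1 ∈ {X^NX^n, X^nX^n}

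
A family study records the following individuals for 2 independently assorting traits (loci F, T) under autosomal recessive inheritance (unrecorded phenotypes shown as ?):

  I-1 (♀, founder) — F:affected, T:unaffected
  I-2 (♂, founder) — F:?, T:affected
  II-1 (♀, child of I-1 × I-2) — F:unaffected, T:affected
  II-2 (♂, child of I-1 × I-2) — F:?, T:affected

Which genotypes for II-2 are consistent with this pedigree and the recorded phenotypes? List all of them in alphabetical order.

F/I-1 aff ·: ff
F/I-2 ? ·: FF|Ff
F/II-1 un I-1×I-2: Ff
F/II-2 ? I-1×I-2: Ff|ff
⇒ F over [I-1,I-2,II-1,II-2]: 3 consistent
T/I-1 un ·: Tt
T/I-2 aff ·: tt
T/II-1 aff I-1×I-2: tt
T/II-2 aff I-1×I-2: tt
⇒ T over [I-1,I-2,II-1,II-2]: 1 consistent

II-2 ∈ {Ff tt, ff tt}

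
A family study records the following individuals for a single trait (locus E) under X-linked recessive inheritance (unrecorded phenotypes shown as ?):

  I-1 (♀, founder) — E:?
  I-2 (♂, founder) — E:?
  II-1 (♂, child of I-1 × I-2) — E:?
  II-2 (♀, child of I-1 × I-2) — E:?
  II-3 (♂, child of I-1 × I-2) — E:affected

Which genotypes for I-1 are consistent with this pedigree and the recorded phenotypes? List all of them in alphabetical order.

I-1 ∈ {X^EX^e, X^eX^e}

E/I-1 ? ·: X^EX^e|X^eX^e
E/I-2 ? ·: X^EY|X^eY
E/II-1 ? I-1×I-2: X^EY|X^eY
E/II-2 ? I-1×I-2: X^EX^E|X^EX^e|X^eX^e
E/II-3 aff I-1×I-2: X^eY
⇒ E over [I-1,I-2,II-1,II-2,II-3]: 10 consistent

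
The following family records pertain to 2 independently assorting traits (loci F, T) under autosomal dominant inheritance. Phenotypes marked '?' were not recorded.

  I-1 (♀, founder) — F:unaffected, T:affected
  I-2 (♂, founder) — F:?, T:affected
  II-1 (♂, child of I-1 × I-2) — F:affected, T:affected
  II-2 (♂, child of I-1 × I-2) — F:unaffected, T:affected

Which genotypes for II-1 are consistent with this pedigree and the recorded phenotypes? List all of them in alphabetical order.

F/I-1 un ·: ff
F/I-2 ? ·: Ff
F/II-1 aff I-1×I-2: Ff
F/II-2 un I-1×I-2: ff
⇒ F over [I-1,I-2,II-1,II-2]: 1 consistent
T/I-1 aff ·: Tt|TT
T/I-2 aff ·: Tt|TT
T/II-1 aff I-1×I-2: Tt|TT
T/II-2 aff I-1×I-2: Tt|TT
⇒ T over [I-1,I-2,II-1,II-2]: 13 consistent

II-1 ∈ {Ff TT, Ff Tt}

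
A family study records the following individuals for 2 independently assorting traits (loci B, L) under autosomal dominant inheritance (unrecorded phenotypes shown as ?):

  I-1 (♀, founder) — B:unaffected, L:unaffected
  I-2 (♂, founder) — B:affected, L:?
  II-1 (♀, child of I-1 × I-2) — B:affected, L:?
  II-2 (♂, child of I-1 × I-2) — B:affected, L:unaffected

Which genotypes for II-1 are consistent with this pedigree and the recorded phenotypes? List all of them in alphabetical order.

B/I-1 un ·: bb
B/I-2 aff ·: Bb|BB
B/II-1 aff I-1×I-2: Bb
B/II-2 aff I-1×I-2: Bb
⇒ B over [I-1,I-2,II-1,II-2]: 2 consistent
L/I-1 un ·: ll
L/I-2 ? ·: ll|Ll
L/II-1 ? I-1×I-2: ll|Ll
L/II-2 un I-1×I-2: ll
⇒ L over [I-1,I-2,II-1,II-2]: 3 consistent

II-1 ∈ {Bb Ll, Bb ll}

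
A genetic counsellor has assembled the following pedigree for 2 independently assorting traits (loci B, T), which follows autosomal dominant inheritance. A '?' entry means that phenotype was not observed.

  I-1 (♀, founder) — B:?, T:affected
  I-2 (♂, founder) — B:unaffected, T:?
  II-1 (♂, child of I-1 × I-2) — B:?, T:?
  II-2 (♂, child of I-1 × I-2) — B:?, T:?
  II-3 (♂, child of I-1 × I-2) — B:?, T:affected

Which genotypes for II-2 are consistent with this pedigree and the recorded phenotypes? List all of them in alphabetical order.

B/I-1 ? ·: bb|Bb|BB
B/I-2 un ·: bb
B/II-1 ? I-1×I-2: bb|Bb
B/II-2 ? I-1×I-2: bb|Bb
B/II-3 ? I-1×I-2: bb|Bb
⇒ B over [I-1,I-2,II-1,II-2,II-3]: 10 consistent
T/I-1 aff ·: Tt|TT
T/I-2 ? ·: tt|Tt|TT
T/II-1 ? I-1×I-2: tt|Tt|TT
T/II-2 ? I-1×I-2: tt|Tt|TT
T/II-3 aff I-1×I-2: Tt|TT
⇒ T over [I-1,I-2,II-1,II-2,II-3]: 40 consistent

II-2 ∈ {Bb TT, Bb Tt, Bb tt, bb TT, bb Tt, bb tt}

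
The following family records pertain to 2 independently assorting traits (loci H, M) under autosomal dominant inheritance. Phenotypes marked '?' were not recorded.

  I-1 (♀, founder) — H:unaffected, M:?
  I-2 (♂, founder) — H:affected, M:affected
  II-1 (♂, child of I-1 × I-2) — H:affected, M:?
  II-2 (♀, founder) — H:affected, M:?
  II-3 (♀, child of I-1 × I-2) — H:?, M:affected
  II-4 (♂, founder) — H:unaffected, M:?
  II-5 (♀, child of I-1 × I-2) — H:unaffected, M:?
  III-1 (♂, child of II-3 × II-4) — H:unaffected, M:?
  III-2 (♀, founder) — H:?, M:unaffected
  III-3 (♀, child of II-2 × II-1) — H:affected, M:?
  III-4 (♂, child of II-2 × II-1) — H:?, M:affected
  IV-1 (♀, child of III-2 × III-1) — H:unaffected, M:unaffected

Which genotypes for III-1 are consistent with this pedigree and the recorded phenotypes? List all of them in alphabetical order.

III-1 ∈ {hh Mm, hh mm}

H/I-1 un ·: hh
H/I-2 aff ·: Hh
H/II-1 aff I-1×I-2: Hh
H/II-2 aff ·: Hh|HH
H/II-3 ? I-1×I-2: hh|Hh
H/II-4 un ·: hh
H/II-5 un I-1×I-2: hh
H/III-1 un II-3×II-4: hh
H/III-2 ? ·: hh|Hh
H/III-3 aff II-2×II-1: Hh|HH
H/III-4 ? II-2×II-1: hh|Hh|HH
H/IV-1 un III-2×III-1: hh
⇒ H over [I-1,I-2,II-1,II-2,II-3,II-4,II-5,III-1,III-2,III-3,III-4,IV-1]: 40 consistent
M/I-1 ? ·: mm|Mm|MM
M/I-2 aff ·: Mm|MM
M/II-1 ? I-1×I-2: mm|Mm|MM
M/II-2 ? ·: mm|Mm|MM
M/II-3 aff I-1×I-2: Mm|MM
M/II-4 ? ·: mm|Mm|MM
M/II-5 ? I-1×I-2: mm|Mm|MM
M/III-1 ? II-3×II-4: mm|Mm
M/III-2 un ·: mm
M/III-3 ? II-2×II-1: mm|Mm|MM
M/III-4 aff II-2×II-1: Mm|MM
M/IV-1 un III-2×III-1: mm
⇒ M over [I-1,I-2,II-1,II-2,II-3,II-4,II-5,III-1,III-2,III-3,III-4,IV-1]: 1167 consistent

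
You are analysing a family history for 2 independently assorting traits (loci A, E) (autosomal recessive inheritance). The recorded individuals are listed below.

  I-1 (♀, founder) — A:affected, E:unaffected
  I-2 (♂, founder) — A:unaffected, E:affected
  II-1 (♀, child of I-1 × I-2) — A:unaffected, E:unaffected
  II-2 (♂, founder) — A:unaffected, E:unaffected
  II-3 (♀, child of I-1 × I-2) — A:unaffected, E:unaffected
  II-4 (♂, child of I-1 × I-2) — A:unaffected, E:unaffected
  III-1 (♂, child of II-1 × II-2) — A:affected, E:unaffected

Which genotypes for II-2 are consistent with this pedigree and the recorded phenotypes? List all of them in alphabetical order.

II-2 ∈ {Aa EE, Aa Ee}

A/I-1 aff ·: aa
A/I-2 un ·: AA|Aa
A/II-1 un I-1×I-2: Aa
A/II-2 un ·: Aa
A/II-3 un I-1×I-2: Aa
A/II-4 un I-1×I-2: Aa
A/III-1 aff II-1×II-2: aa
⇒ A over [I-1,I-2,II-1,II-2,II-3,II-4,III-1]: 2 consistent
E/I-1 un ·: EE|Ee
E/I-2 aff ·: ee
E/II-1 un I-1×I-2: Ee
E/II-2 un ·: EE|Ee
E/II-3 un I-1×I-2: Ee
E/II-4 un I-1×I-2: Ee
E/III-1 un II-1×II-2: EE|Ee
⇒ E over [I-1,I-2,II-1,II-2,II-3,II-4,III-1]: 8 consistent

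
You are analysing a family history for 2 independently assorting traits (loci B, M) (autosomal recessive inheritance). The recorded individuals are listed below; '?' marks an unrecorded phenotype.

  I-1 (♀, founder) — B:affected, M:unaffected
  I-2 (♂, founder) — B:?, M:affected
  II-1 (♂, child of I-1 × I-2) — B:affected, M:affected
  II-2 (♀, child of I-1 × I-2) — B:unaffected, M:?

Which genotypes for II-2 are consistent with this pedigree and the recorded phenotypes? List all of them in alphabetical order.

II-2 ∈ {Bb Mm, Bb mm}

B/I-1 aff ·: bb
B/I-2 ? ·: Bb
B/II-1 aff I-1×I-2: bb
B/II-2 un I-1×I-2: Bb
⇒ B over [I-1,I-2,II-1,II-2]: 1 consistent
M/I-1 un ·: Mm
M/I-2 aff ·: mm
M/II-1 aff I-1×I-2: mm
M/II-2 ? I-1×I-2: Mm|mm
⇒ M over [I-1,I-2,II-1,II-2]: 2 consistent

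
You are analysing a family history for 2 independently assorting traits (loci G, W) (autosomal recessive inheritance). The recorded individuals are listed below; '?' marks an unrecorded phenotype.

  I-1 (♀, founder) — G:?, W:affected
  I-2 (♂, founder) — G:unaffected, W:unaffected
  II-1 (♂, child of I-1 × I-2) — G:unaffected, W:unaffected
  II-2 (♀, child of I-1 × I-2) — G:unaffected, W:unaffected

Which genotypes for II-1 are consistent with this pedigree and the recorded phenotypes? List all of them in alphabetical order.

II-1 ∈ {GG Ww, Gg Ww}

G/I-1 ? ·: GG|Gg|gg
G/I-2 un ·: GG|Gg
G/II-1 un I-1×I-2: GG|Gg
G/II-2 un I-1×I-2: GG|Gg
⇒ G over [I-1,I-2,II-1,II-2]: 15 consistent
W/I-1 aff ·: ww
W/I-2 un ·: WW|Ww
W/II-1 un I-1×I-2: Ww
W/II-2 un I-1×I-2: Ww
⇒ W over [I-1,I-2,II-1,II-2]: 2 consistent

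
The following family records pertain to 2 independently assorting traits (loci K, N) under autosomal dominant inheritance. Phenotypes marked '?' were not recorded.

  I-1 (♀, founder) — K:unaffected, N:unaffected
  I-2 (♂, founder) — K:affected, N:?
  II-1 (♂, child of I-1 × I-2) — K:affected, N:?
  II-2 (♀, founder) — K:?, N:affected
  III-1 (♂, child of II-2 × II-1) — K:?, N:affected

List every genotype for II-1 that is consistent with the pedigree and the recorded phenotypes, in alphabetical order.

II-1 ∈ {Kk Nn, Kk nn}

K/I-1 un ·: kk
K/I-2 aff ·: Kk|KK
K/II-1 aff I-1×I-2: Kk
K/II-2 ? ·: kk|Kk|KK
K/III-1 ? II-2×II-1: kk|Kk|KK
⇒ K over [I-1,I-2,II-1,II-2,III-1]: 14 consistent
N/I-1 un ·: nn
N/I-2 ? ·: nn|Nn|NN
N/II-1 ? I-1×I-2: nn|Nn
N/II-2 aff ·: Nn|NN
N/III-1 aff II-2×II-1: Nn|NN
⇒ N over [I-1,I-2,II-1,II-2,III-1]: 12 consistent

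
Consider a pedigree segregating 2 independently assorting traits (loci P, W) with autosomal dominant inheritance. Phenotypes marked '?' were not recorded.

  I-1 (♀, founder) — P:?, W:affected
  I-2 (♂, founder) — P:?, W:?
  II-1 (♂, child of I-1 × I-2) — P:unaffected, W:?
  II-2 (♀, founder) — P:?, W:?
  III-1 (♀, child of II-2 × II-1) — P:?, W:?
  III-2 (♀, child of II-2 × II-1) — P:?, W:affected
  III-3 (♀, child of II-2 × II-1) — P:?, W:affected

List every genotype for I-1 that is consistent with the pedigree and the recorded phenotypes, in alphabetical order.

I-1 ∈ {Pp WW, Pp Ww, pp WW, pp Ww}

P/I-1 ? ·: pp|Pp
P/I-2 ? ·: pp|Pp
P/II-1 un I-1×I-2: pp
P/II-2 ? ·: pp|Pp|PP
P/III-1 ? II-2×II-1: pp|Pp
P/III-2 ? II-2×II-1: pp|Pp
P/III-3 ? II-2×II-1: pp|Pp
⇒ P over [I-1,I-2,II-1,II-2,III-1,III-2,III-3]: 40 consistent
W/I-1 aff ·: Ww|WW
W/I-2 ? ·: ww|Ww|WW
W/II-1 ? I-1×I-2: ww|Ww|WW
W/II-2 ? ·: ww|Ww|WW
W/III-1 ? II-2×II-1: ww|Ww|WW
W/III-2 aff II-2×II-1: Ww|WW
W/III-3 aff II-2×II-1: Ww|WW
⇒ W over [I-1,I-2,II-1,II-2,III-1,III-2,III-3]: 156 consistent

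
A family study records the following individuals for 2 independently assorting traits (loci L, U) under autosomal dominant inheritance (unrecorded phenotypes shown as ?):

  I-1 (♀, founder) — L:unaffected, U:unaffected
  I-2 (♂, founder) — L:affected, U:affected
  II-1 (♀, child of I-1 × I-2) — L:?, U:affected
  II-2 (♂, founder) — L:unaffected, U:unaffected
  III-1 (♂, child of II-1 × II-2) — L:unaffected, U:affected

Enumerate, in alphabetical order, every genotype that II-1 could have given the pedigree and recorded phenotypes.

L/I-1 un ·: ll
L/I-2 aff ·: Ll|LL
L/II-1 ? I-1×I-2: ll|Ll
L/II-2 un ·: ll
L/III-1 un II-1×II-2: ll
⇒ L over [I-1,I-2,II-1,II-2,III-1]: 3 consistent
U/I-1 un ·: uu
U/I-2 aff ·: Uu|UU
U/II-1 aff I-1×I-2: Uu
U/II-2 un ·: uu
U/III-1 aff II-1×II-2: Uu
⇒ U over [I-1,I-2,II-1,II-2,III-1]: 2 consistent

II-1 ∈ {Ll Uu, ll Uu}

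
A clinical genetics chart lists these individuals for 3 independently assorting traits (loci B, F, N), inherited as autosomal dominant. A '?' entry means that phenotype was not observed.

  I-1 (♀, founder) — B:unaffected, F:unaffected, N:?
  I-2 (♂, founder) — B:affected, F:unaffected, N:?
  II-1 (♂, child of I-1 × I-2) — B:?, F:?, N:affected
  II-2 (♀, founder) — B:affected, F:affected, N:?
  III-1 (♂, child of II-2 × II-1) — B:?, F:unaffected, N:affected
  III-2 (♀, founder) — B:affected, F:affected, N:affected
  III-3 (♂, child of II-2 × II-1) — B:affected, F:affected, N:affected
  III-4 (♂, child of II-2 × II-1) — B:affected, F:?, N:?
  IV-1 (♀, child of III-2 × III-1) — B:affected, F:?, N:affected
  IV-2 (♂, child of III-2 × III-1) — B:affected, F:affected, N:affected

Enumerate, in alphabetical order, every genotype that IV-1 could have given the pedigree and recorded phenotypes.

IV-1 ∈ {BB Ff NN, BB Ff Nn, BB ff NN, BB ff Nn, Bb Ff NN, Bb Ff Nn, Bb ff NN, Bb ff Nn}

B/I-1 un ·: bb
B/I-2 aff ·: Bb|BB
B/II-1 ? I-1×I-2: bb|Bb
B/II-2 aff ·: Bb|BB
B/III-1 ? II-2×II-1: bb|Bb|BB
B/III-2 aff ·: Bb|BB
B/III-3 aff II-2×II-1: Bb|BB
B/III-4 aff II-2×II-1: Bb|BB
B/IV-1 aff III-2×III-1: Bb|BB
B/IV-2 aff III-2×III-1: Bb|BB
⇒ B over [I-1,I-2,II-1,II-2,III-1,III-2,III-3,III-4,IV-1,IV-2]: 242 consistent
F/I-1 un ·: ff
F/I-2 un ·: ff
F/II-1 ? I-1×I-2: ff
F/II-2 aff ·: Ff
F/III-1 un II-2×II-1: ff
F/III-2 aff ·: Ff|FF
F/III-3 aff II-2×II-1: Ff
F/III-4 ? II-2×II-1: ff|Ff
F/IV-1 ? III-2×III-1: ff|Ff
F/IV-2 aff III-2×III-1: Ff
⇒ F over [I-1,I-2,II-1,II-2,III-1,III-2,III-3,III-4,IV-1,IV-2]: 6 consistent
N/I-1 ? ·: nn|Nn|NN
N/I-2 ? ·: nn|Nn|NN
N/II-1 aff I-1×I-2: Nn|NN
N/II-2 ? ·: nn|Nn|NN
N/III-1 aff II-2×II-1: Nn|NN
N/III-2 aff ·: Nn|NN
N/III-3 aff II-2×II-1: Nn|NN
N/III-4 ? II-2×II-1: nn|Nn|NN
N/IV-1 aff III-2×III-1: Nn|NN
N/IV-2 aff III-2×III-1: Nn|NN
⇒ N over [I-1,I-2,II-1,II-2,III-1,III-2,III-3,III-4,IV-1,IV-2]: 1282 consistent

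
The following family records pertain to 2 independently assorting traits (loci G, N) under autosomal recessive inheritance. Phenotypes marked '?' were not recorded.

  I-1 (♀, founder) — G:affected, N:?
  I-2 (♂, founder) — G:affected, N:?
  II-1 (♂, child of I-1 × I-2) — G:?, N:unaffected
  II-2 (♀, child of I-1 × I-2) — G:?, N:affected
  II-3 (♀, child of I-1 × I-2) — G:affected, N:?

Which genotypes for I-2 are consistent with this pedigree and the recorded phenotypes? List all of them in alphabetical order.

G/I-1 aff ·: gg
G/I-2 aff ·: gg
G/II-1 ? I-1×I-2: gg
G/II-2 ? I-1×I-2: gg
G/II-3 aff I-1×I-2: gg
⇒ G over [I-1,I-2,II-1,II-2,II-3]: 1 consistent
N/I-1 ? ·: Nn|nn
N/I-2 ? ·: Nn|nn
N/II-1 un I-1×I-2: NN|Nn
N/II-2 aff I-1×I-2: nn
N/II-3 ? I-1×I-2: NN|Nn|nn
⇒ N over [I-1,I-2,II-1,II-2,II-3]: 10 consistent

I-2 ∈ {gg Nn, gg nn}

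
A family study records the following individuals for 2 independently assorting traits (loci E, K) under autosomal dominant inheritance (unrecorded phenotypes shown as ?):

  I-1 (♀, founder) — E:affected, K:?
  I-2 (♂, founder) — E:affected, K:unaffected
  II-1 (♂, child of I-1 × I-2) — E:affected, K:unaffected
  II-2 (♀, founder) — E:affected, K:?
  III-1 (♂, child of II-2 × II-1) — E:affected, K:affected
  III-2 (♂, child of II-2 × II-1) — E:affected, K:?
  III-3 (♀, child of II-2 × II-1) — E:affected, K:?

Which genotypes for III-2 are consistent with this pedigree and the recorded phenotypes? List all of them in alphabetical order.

E/I-1 aff ·: Ee|EE
E/I-2 aff ·: Ee|EE
E/II-1 aff I-1×I-2: Ee|EE
E/II-2 aff ·: Ee|EE
E/III-1 aff II-2×II-1: Ee|EE
E/III-2 aff II-2×II-1: Ee|EE
E/III-3 aff II-2×II-1: Ee|EE
⇒ E over [I-1,I-2,II-1,II-2,III-1,III-2,III-3]: 84 consistent
K/I-1 ? ·: kk|Kk
K/I-2 un ·: kk
K/II-1 un I-1×I-2: kk
K/II-2 ? ·: Kk|KK
K/III-1 aff II-2×II-1: Kk
K/III-2 ? II-2×II-1: kk|Kk
K/III-3 ? II-2×II-1: kk|Kk
⇒ K over [I-1,I-2,II-1,II-2,III-1,III-2,III-3]: 10 consistent

III-2 ∈ {EE Kk, EE kk, Ee Kk, Ee kk}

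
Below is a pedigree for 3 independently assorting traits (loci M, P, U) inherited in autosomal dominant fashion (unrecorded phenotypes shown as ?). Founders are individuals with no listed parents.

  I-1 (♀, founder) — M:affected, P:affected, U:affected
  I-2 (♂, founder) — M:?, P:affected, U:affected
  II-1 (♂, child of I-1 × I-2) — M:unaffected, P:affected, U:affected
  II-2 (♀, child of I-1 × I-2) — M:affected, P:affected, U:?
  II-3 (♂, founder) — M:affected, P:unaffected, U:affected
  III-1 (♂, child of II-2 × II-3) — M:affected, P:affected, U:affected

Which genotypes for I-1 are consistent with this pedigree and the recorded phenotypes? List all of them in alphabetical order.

I-1 ∈ {Mm PP UU, Mm PP Uu, Mm Pp UU, Mm Pp Uu}

M/I-1 aff ·: Mm
M/I-2 ? ·: mm|Mm
M/II-1 un I-1×I-2: mm
M/II-2 aff I-1×I-2: Mm|MM
M/II-3 aff ·: Mm|MM
M/III-1 aff II-2×II-3: Mm|MM
⇒ M over [I-1,I-2,II-1,II-2,II-3,III-1]: 11 consistent
P/I-1 aff ·: Pp|PP
P/I-2 aff ·: Pp|PP
P/II-1 aff I-1×I-2: Pp|PP
P/II-2 aff I-1×I-2: Pp|PP
P/II-3 un ·: pp
P/III-1 aff II-2×II-3: Pp
⇒ P over [I-1,I-2,II-1,II-2,II-3,III-1]: 13 consistent
U/I-1 aff ·: Uu|UU
U/I-2 aff ·: Uu|UU
U/II-1 aff I-1×I-2: Uu|UU
U/II-2 ? I-1×I-2: uu|Uu|UU
U/II-3 aff ·: Uu|UU
U/III-1 aff II-2×II-3: Uu|UU
⇒ U over [I-1,I-2,II-1,II-2,II-3,III-1]: 49 consistent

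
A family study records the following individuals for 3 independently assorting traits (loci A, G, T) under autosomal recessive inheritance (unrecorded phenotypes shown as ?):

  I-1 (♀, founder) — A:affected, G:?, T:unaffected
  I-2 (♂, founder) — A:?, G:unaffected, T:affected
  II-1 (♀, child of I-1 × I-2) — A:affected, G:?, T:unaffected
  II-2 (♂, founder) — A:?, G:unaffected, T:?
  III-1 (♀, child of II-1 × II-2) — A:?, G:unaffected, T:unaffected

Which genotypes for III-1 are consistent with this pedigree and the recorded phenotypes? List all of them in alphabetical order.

III-1 ∈ {Aa GG TT, Aa GG Tt, Aa Gg TT, Aa Gg Tt, aa GG TT, aa GG Tt, aa Gg TT, aa Gg Tt}

A/I-1 aff ·: aa
A/I-2 ? ·: Aa|aa
A/II-1 aff I-1×I-2: aa
A/II-2 ? ·: AA|Aa|aa
A/III-1 ? II-1×II-2: Aa|aa
⇒ A over [I-1,I-2,II-1,II-2,III-1]: 8 consistent
G/I-1 ? ·: GG|Gg|gg
G/I-2 un ·: GG|Gg
G/II-1 ? I-1×I-2: GG|Gg|gg
G/II-2 un ·: GG|Gg
G/III-1 un II-1×II-2: GG|Gg
⇒ G over [I-1,I-2,II-1,II-2,III-1]: 36 consistent
T/I-1 un ·: TT|Tt
T/I-2 aff ·: tt
T/II-1 un I-1×I-2: Tt
T/II-2 ? ·: TT|Tt|tt
T/III-1 un II-1×II-2: TT|Tt
⇒ T over [I-1,I-2,II-1,II-2,III-1]: 10 consistent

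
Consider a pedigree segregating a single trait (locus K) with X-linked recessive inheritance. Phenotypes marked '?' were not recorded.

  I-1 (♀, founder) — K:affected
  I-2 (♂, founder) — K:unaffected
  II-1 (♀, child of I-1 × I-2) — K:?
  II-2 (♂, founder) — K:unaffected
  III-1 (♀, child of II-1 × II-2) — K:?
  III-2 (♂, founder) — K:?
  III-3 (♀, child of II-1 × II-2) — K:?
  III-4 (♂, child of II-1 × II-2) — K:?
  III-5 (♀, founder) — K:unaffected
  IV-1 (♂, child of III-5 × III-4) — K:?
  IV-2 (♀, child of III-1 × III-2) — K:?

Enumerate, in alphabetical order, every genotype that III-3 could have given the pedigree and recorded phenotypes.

III-3 ∈ {X^KX^K, X^KX^k}

K/I-1 aff ·: X^kX^k
K/I-2 un ·: X^KY
K/II-1 ? I-1×I-2: X^KX^k
K/II-2 un ·: X^KY
K/III-1 ? II-1×II-2: X^KX^K|X^KX^k
K/III-2 ? ·: X^KY|X^kY
K/III-3 ? II-1×II-2: X^KX^K|X^KX^k
K/III-4 ? II-1×II-2: X^KY|X^kY
K/III-5 un ·: X^KX^K|X^KX^k
K/IV-1 ? III-5×III-4: X^KY|X^kY
K/IV-2 ? III-1×III-2: X^KX^K|X^KX^k|X^kX^k
⇒ K over [I-1,I-2,II-1,II-2,III-1,III-2,III-3,III-4,III-5,IV-1,IV-2]: 72 consistent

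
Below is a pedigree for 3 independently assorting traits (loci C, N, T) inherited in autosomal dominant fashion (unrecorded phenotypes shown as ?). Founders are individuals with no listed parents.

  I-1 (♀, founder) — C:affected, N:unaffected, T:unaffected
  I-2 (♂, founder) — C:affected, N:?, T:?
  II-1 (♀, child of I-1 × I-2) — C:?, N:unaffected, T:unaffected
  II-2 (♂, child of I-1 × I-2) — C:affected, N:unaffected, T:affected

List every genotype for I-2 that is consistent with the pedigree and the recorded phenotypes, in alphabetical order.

C/I-1 aff ·: Cc|CC
C/I-2 aff ·: Cc|CC
C/II-1 ? I-1×I-2: cc|Cc|CC
C/II-2 aff I-1×I-2: Cc|CC
⇒ C over [I-1,I-2,II-1,II-2]: 15 consistent
N/I-1 un ·: nn
N/I-2 ? ·: nn|Nn
N/II-1 un I-1×I-2: nn
N/II-2 un I-1×I-2: nn
⇒ N over [I-1,I-2,II-1,II-2]: 2 consistent
T/I-1 un ·: tt
T/I-2 ? ·: Tt
T/II-1 un I-1×I-2: tt
T/II-2 aff I-1×I-2: Tt
⇒ T over [I-1,I-2,II-1,II-2]: 1 consistent

I-2 ∈ {CC Nn Tt, CC nn Tt, Cc Nn Tt, Cc nn Tt}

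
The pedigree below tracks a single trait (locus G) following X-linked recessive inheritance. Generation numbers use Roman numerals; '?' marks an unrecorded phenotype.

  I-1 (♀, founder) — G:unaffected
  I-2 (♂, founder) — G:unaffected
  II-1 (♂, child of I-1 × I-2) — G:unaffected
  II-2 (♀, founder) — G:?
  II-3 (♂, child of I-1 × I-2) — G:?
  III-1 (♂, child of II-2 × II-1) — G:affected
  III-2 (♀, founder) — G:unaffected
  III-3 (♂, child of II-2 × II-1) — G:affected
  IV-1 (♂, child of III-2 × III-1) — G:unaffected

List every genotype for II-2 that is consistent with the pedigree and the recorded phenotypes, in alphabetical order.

II-2 ∈ {X^GX^g, X^gX^g}

G/I-1 un ·: X^GX^G|X^GX^g
G/I-2 un ·: X^GY
G/II-1 un I-1×I-2: X^GY
G/II-2 ? ·: X^GX^g|X^gX^g
G/II-3 ? I-1×I-2: X^GY|X^gY
G/III-1 aff II-2×II-1: X^gY
G/III-2 un ·: X^GX^G|X^GX^g
G/III-3 aff II-2×II-1: X^gY
G/IV-1 un III-2×III-1: X^GY
⇒ G over [I-1,I-2,II-1,II-2,II-3,III-1,III-2,III-3,IV-1]: 12 consistent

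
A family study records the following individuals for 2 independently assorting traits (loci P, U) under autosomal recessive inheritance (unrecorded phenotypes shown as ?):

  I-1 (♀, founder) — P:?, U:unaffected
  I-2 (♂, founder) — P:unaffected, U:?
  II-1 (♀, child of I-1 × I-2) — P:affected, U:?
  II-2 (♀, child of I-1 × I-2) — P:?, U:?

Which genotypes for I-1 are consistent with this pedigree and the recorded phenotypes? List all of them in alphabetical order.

P/I-1 ? ·: Pp|pp
P/I-2 un ·: Pp
P/II-1 aff I-1×I-2: pp
P/II-2 ? I-1×I-2: PP|Pp|pp
⇒ P over [I-1,I-2,II-1,II-2]: 5 consistent
U/I-1 un ·: UU|Uu
U/I-2 ? ·: UU|Uu|uu
U/II-1 ? I-1×I-2: UU|Uu|uu
U/II-2 ? I-1×I-2: UU|Uu|uu
⇒ U over [I-1,I-2,II-1,II-2]: 23 consistent

I-1 ∈ {Pp UU, Pp Uu, pp UU, pp Uu}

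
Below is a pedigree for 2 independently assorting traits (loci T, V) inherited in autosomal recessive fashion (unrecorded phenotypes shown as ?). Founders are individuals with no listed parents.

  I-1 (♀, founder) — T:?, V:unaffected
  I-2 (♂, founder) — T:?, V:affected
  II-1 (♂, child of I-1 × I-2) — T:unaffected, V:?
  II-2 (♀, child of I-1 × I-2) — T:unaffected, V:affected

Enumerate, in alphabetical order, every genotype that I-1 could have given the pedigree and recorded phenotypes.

I-1 ∈ {TT Vv, Tt Vv, tt Vv}

T/I-1 ? ·: TT|Tt|tt
T/I-2 ? ·: TT|Tt|tt
T/II-1 un I-1×I-2: TT|Tt
T/II-2 un I-1×I-2: TT|Tt
⇒ T over [I-1,I-2,II-1,II-2]: 17 consistent
V/I-1 un ·: Vv
V/I-2 aff ·: vv
V/II-1 ? I-1×I-2: Vv|vv
V/II-2 aff I-1×I-2: vv
⇒ V over [I-1,I-2,II-1,II-2]: 2 consistent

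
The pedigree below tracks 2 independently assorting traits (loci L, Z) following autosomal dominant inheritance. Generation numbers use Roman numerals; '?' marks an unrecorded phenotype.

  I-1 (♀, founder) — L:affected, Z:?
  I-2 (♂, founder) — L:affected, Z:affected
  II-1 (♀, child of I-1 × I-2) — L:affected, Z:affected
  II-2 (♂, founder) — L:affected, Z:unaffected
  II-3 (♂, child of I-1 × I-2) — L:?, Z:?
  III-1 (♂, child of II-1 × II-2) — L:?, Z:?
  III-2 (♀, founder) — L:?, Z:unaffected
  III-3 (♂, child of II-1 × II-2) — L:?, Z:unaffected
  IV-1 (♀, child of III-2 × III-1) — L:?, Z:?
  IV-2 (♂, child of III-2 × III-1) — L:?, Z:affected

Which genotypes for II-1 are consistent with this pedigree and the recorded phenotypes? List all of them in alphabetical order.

II-1 ∈ {LL Zz, Ll Zz}

L/I-1 aff ·: Ll|LL
L/I-2 aff ·: Ll|LL
L/II-1 aff I-1×I-2: Ll|LL
L/II-2 aff ·: Ll|LL
L/II-3 ? I-1×I-2: ll|Ll|LL
L/III-1 ? II-1×II-2: ll|Ll|LL
L/III-2 ? ·: ll|Ll|LL
L/III-3 ? II-1×II-2: ll|Ll|LL
L/IV-1 ? III-2×III-1: ll|Ll|LL
L/IV-2 ? III-2×III-1: ll|Ll|LL
⇒ L over [I-1,I-2,II-1,II-2,II-3,III-1,III-2,III-3,IV-1,IV-2]: 1347 consistent
Z/I-1 ? ·: zz|Zz|ZZ
Z/I-2 aff ·: Zz|ZZ
Z/II-1 aff I-1×I-2: Zz
Z/II-2 un ·: zz
Z/II-3 ? I-1×I-2: zz|Zz|ZZ
Z/III-1 ? II-1×II-2: Zz
Z/III-2 un ·: zz
Z/III-3 un II-1×II-2: zz
Z/IV-1 ? III-2×III-1: zz|Zz
Z/IV-2 aff III-2×III-1: Zz
⇒ Z over [I-1,I-2,II-1,II-2,II-3,III-1,III-2,III-3,IV-1,IV-2]: 20 consistent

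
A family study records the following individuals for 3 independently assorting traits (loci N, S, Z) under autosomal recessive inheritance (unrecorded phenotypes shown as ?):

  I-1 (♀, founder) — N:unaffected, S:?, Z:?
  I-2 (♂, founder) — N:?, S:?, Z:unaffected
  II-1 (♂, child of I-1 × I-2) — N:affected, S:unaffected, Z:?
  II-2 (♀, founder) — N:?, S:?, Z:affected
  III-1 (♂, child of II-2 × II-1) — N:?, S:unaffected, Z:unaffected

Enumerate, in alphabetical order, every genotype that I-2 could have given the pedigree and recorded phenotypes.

N/I-1 un ·: Nn
N/I-2 ? ·: Nn|nn
N/II-1 aff I-1×I-2: nn
N/II-2 ? ·: NN|Nn|nn
N/III-1 ? II-2×II-1: Nn|nn
⇒ N over [I-1,I-2,II-1,II-2,III-1]: 8 consistent
S/I-1 ? ·: SS|Ss|ss
S/I-2 ? ·: SS|Ss|ss
S/II-1 un I-1×I-2: SS|Ss
S/II-2 ? ·: SS|Ss|ss
S/III-1 un II-2×II-1: SS|Ss
⇒ S over [I-1,I-2,II-1,II-2,III-1]: 51 consistent
Z/I-1 ? ·: ZZ|Zz|zz
Z/I-2 un ·: ZZ|Zz
Z/II-1 ? I-1×I-2: ZZ|Zz
Z/II-2 aff ·: zz
Z/III-1 un II-2×II-1: Zz
⇒ Z over [I-1,I-2,II-1,II-2,III-1]: 9 consistent

I-2 ∈ {Nn SS ZZ, Nn SS Zz, Nn Ss ZZ, Nn Ss Zz, Nn ss ZZ, Nn ss Zz, nn SS ZZ, nn SS Zz, nn Ss ZZ, nn Ss Zz, nn ss ZZ, nn ss Zz}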